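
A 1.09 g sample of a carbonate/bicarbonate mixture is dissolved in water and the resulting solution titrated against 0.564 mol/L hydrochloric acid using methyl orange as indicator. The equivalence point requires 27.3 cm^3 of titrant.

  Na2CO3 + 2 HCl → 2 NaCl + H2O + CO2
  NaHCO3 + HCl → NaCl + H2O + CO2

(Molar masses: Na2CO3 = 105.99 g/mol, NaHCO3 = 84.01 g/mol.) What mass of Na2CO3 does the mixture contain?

0.348 g

n(HCl) = 0.0273 × 0.564 = 0.0154 mol
Let x = n(Na2CO3), y = n(NaHCO3).
Titrant: 2x + 1y = 0.0154;  mass: 105.99x + 84.01y = 1.09
Solving, x = 3.28 × 10^-3 mol, y = 8.84 × 10^-3 mol
mass of Na2CO3 = 3.28 × 10^-3 × 105.99 = 0.348 g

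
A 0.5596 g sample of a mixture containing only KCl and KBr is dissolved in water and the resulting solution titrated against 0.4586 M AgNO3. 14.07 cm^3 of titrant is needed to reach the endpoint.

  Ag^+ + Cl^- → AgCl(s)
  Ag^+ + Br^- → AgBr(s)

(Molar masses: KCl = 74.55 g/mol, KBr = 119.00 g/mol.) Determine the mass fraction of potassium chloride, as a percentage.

n(AgNO3) = 0.01407 × 0.4586 = 6.453 × 10^-3 mol
Let x = n(KCl), y = n(KBr).
Titrant: 1x + 1y = 6.453 × 10^-3;  mass: 74.55x + 119.00y = 0.5596
Solving, x = 4.685 × 10^-3 mol, y = 1.768 × 10^-3 mol
mass of KCl = 4.685 × 10^-3 × 74.55 = 0.3493 g
% KCl = 0.3493 / 0.5596 × 100 = 62.41 %

62.41 %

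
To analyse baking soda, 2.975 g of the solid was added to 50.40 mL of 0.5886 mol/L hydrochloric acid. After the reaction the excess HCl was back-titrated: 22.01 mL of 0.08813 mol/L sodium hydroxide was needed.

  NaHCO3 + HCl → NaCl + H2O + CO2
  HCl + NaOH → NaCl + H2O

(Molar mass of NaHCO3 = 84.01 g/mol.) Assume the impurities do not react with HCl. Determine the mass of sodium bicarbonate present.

n(HCl) added = 0.05040 × 0.5886 = 0.02967 mol
n(NaOH) used in back-titration = 0.02201 × 0.08813 = 1.940 × 10^-3 mol
n(HCl) left over = 1.940 × 10^-3 mol (1:1 ratio)
n(HCl) consumed by analyte = 0.02967 − 1.940 × 10^-3 = 0.02773 mol
n(NaHCO3) = 0.02773 mol (1:1 ratio)
mass of NaHCO3 = 0.02773 × 84.01 = 2.329 g

2.329 g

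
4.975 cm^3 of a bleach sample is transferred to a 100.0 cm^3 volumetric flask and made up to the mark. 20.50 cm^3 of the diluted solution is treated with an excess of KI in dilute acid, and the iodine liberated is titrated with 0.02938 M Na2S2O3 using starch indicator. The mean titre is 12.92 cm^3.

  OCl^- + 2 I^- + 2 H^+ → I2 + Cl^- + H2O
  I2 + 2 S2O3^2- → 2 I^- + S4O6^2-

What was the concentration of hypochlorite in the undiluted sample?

0.1861 M

n(S2O3^2-) = 0.01292 × 0.02938 = 3.796 × 10^-4 mol
n(I2) = n(S2O3^2-)/2 = 1.898 × 10^-4 mol
n(OCl^-) in the aliquot = 1.898 × 10^-4 mol (1:1 ratio)
[OCl^-]_dilute = 1.898 × 10^-4 / 0.02050 = 0.009258 mol/L
[OCl^-]_original = 0.009258 × 100.0/4.975 = 0.1861 mol/L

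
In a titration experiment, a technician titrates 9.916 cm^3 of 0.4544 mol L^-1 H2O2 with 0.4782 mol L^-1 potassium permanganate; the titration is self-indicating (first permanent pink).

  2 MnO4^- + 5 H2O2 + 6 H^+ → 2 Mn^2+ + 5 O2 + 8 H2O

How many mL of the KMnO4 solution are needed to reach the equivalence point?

n(H2O2) = 0.009916 L × 0.4544 mol/L = 4.506 × 10^-3 mol
From the 2:5 stoichiometry, n(KMnO4) = 2/5 × 4.506 × 10^-3 = 1.802 × 10^-3 mol
V(KMnO4) = 1.802 × 10^-3 mol / 0.4782 mol/L = 0.003769 L = 3.769 mL

3.769 mL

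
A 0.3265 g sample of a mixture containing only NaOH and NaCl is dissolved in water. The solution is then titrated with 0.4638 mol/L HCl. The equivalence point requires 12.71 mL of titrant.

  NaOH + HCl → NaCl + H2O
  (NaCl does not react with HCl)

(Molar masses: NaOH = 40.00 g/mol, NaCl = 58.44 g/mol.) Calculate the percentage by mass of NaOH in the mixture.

72.22 %

n(HCl) = 0.01271 × 0.4638 = 5.895 × 10^-3 mol
Let x = n(NaOH), y = n(NaCl).
Titrant: 1x = 5.895 × 10^-3;  mass: 40.00x + 58.44y = 0.3265
Solving, x = 5.895 × 10^-3 mol, y = 1.552 × 10^-3 mol
mass of NaOH = 5.895 × 10^-3 × 40.00 = 0.2358 g
% NaOH = 0.2358 / 0.3265 × 100 = 72.22 %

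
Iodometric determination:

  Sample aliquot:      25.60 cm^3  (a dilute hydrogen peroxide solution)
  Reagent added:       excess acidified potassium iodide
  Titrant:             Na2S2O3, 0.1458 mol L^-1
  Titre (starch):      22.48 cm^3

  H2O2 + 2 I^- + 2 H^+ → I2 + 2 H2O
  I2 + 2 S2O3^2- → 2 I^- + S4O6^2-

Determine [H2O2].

n(S2O3^2-) = 0.02248 × 0.1458 = 3.278 × 10^-3 mol
n(I2) = n(S2O3^2-)/2 = 1.639 × 10^-3 mol
n(H2O2) in the aliquot = 1.639 × 10^-3 mol (1:1 ratio)
[H2O2] = 1.639 × 10^-3 / 0.02560 = 0.06402 mol/L

0.06402 mol/L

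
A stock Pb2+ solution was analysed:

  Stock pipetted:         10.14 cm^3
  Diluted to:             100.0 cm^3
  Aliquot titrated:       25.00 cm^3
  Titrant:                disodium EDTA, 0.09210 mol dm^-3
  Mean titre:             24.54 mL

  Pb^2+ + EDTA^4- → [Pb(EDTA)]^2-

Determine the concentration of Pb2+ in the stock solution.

0.8916 mol/L

n(EDTA) = 0.02454 × 0.09210 = 2.260 × 10^-3 mol
n(Pb2+) in the aliquot = 2.260 × 10^-3 mol (1:1 ratio)
[Pb2+]_dilute = 2.260 × 10^-3 / 0.02500 = 0.09041 mol/L
Dilution factor = 100.0 / 10.14 = 9.862
[Pb2+]_stock = 0.09041 × 9.862 = 0.8916 mol/L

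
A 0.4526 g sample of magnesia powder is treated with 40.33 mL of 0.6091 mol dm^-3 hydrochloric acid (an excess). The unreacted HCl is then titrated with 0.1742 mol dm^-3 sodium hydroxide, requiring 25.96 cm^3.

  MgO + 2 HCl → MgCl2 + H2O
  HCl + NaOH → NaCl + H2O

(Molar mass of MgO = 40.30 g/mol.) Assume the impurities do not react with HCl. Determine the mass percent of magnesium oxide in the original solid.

89.23 %

n(HCl) added = 0.04033 × 0.6091 = 0.02457 mol
n(NaOH) used in back-titration = 0.02596 × 0.1742 = 4.522 × 10^-3 mol
n(HCl) left over = 4.522 × 10^-3 mol (1:1 ratio)
n(HCl) consumed by analyte = 0.02457 − 4.522 × 10^-3 = 0.02004 mol
From the 1:2 ratio, n(MgO) = 1/2 × 0.02004 = 0.01002 mol
mass of MgO = 0.01002 × 40.30 = 0.4039 g
% MgO = 0.4039 / 0.4526 × 100 = 89.23 %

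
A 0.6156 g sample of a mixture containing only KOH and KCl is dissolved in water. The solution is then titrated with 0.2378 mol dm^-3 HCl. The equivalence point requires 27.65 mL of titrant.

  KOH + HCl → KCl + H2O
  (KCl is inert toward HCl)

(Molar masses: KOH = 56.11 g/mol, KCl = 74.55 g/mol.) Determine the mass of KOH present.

n(HCl) = 0.02765 × 0.2378 = 6.575 × 10^-3 mol
Let x = n(KOH), y = n(KCl).
Titrant: 1x = 6.575 × 10^-3;  mass: 56.11x + 74.55y = 0.6156
Solving, x = 6.575 × 10^-3 mol, y = 3.309 × 10^-3 mol
mass of KOH = 6.575 × 10^-3 × 56.11 = 0.3689 g

0.3689 g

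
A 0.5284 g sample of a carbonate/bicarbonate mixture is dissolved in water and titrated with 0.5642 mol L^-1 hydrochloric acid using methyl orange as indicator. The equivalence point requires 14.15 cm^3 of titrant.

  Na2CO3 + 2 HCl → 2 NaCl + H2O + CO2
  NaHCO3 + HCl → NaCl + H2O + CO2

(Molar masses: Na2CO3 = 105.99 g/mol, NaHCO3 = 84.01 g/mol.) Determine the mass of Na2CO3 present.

0.2431 g

n(HCl) = 0.01415 × 0.5642 = 7.983 × 10^-3 mol
Let x = n(Na2CO3), y = n(NaHCO3).
Titrant: 2x + 1y = 7.983 × 10^-3;  mass: 105.99x + 84.01y = 0.5284
Solving, x = 2.294 × 10^-3 mol, y = 3.396 × 10^-3 mol
mass of Na2CO3 = 2.294 × 10^-3 × 105.99 = 0.2431 g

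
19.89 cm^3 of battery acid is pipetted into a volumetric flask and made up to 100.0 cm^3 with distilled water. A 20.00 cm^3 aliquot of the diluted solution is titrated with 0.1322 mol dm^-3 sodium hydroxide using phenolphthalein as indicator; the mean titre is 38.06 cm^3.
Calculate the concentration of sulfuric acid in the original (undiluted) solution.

0.6324 mol/L

H2SO4 + 2 NaOH → Na2SO4 + 2 H2O
n(NaOH) = 0.03806 × 0.1322 = 5.032 × 10^-3 mol
From the 1:2 ratio, n(H2SO4) in the aliquot = 1/2 × 5.032 × 10^-3 = 2.516 × 10^-3 mol
[H2SO4]_dilute = 2.516 × 10^-3 / 0.02000 = 0.1258 mol/L
Dilution factor = 100.0 / 19.89 = 5.028
[H2SO4]_stock = 0.1258 × 5.028 = 0.6324 mol/L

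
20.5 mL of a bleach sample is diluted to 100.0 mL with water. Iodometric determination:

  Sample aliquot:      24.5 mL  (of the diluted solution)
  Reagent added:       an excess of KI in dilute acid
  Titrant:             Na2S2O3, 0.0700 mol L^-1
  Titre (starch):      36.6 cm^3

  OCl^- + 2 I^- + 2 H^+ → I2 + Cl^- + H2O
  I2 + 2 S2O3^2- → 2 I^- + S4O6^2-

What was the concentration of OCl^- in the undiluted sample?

0.255 mol/L

n(S2O3^2-) = 0.0366 × 0.0700 = 2.56 × 10^-3 mol
n(I2) = n(S2O3^2-)/2 = 1.28 × 10^-3 mol
n(OCl^-) in the aliquot = 1.28 × 10^-3 mol (1:1 ratio)
[OCl^-]_dilute = 1.28 × 10^-3 / 0.0245 = 0.0523 mol/L
[OCl^-]_original = 0.0523 × 100.0/20.5 = 0.255 mol/L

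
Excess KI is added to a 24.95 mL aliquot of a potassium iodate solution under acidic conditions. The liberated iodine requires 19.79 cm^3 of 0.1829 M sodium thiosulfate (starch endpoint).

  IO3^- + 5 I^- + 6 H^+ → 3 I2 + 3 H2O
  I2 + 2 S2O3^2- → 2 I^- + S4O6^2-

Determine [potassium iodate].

0.02418 M

n(S2O3^2-) = 0.01979 × 0.1829 = 3.620 × 10^-3 mol
n(I2) = n(S2O3^2-)/2 = 1.810 × 10^-3 mol
From the 1:3 ratio, n(IO3^-) in the aliquot = 1/3 × 1.810 × 10^-3 = 6.033 × 10^-4 mol
[IO3^-] = 6.033 × 10^-4 / 0.02495 = 0.02418 mol/L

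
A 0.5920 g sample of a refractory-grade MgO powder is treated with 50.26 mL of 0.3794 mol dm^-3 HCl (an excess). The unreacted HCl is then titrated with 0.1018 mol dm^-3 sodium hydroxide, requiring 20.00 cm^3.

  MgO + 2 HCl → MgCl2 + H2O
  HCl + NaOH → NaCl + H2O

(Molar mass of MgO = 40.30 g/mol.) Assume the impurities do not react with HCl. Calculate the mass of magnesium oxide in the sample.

n(HCl) added = 0.05026 × 0.3794 = 0.01907 mol
n(NaOH) used in back-titration = 0.02000 × 0.1018 = 2.036 × 10^-3 mol
n(HCl) left over = 2.036 × 10^-3 mol (1:1 ratio)
n(HCl) consumed by analyte = 0.01907 − 2.036 × 10^-3 = 0.01703 mol
From the 1:2 ratio, n(MgO) = 1/2 × 0.01703 = 8.516 × 10^-3 mol
mass of MgO = 8.516 × 10^-3 × 40.30 = 0.3432 g

0.3432 g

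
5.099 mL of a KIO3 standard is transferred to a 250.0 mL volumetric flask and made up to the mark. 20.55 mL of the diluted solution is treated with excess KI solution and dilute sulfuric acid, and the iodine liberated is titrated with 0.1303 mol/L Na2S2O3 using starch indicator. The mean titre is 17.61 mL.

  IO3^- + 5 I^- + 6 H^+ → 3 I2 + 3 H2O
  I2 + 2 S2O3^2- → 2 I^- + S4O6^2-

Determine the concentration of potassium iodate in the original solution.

n(S2O3^2-) = 0.01761 × 0.1303 = 2.295 × 10^-3 mol
n(I2) = n(S2O3^2-)/2 = 1.147 × 10^-3 mol
From the 1:3 ratio, n(IO3^-) in the aliquot = 1/3 × 1.147 × 10^-3 = 3.824 × 10^-4 mol
[IO3^-]_dilute = 3.824 × 10^-4 / 0.02055 = 0.01861 mol/L
[IO3^-]_original = 0.01861 × 250.0/5.099 = 0.9124 mol/L

0.9124 mol/L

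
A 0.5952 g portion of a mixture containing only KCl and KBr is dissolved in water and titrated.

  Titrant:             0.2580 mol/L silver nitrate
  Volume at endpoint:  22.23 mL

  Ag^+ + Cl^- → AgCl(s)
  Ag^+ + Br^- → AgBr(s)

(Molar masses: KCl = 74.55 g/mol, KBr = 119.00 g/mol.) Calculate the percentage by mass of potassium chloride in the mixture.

24.60 %

n(AgNO3) = 0.02223 × 0.2580 = 5.735 × 10^-3 mol
Let x = n(KCl), y = n(KBr).
Titrant: 1x + 1y = 5.735 × 10^-3;  mass: 74.55x + 119.00y = 0.5952
Solving, x = 1.964 × 10^-3 mol, y = 3.771 × 10^-3 mol
mass of KCl = 1.964 × 10^-3 × 74.55 = 0.1464 g
% KCl = 0.1464 / 0.5952 × 100 = 24.60 %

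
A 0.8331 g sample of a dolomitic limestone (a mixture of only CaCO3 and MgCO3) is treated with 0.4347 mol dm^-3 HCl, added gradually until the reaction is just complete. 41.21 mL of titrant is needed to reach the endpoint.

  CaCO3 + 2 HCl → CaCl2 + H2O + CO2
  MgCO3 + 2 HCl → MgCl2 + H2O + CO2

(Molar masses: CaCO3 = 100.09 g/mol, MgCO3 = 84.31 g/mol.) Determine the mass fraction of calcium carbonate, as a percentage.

59.34 %

n(HCl) = 0.04121 × 0.4347 = 0.01791 mol
Let x = n(CaCO3), y = n(MgCO3).
Titrant: 2x + 2y = 0.01791;  mass: 100.09x + 84.31y = 0.8331
Solving, x = 4.939 × 10^-3 mol, y = 4.018 × 10^-3 mol
mass of CaCO3 = 4.939 × 10^-3 × 100.09 = 0.4943 g
% CaCO3 = 0.4943 / 0.8331 × 100 = 59.34 %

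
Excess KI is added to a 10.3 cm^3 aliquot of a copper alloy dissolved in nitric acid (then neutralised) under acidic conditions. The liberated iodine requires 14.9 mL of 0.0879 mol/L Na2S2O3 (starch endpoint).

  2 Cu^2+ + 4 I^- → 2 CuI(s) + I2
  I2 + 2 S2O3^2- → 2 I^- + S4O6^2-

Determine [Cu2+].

0.127 mol/L

n(S2O3^2-) = 0.0149 × 0.0879 = 1.31 × 10^-3 mol
n(I2) = n(S2O3^2-)/2 = 6.55 × 10^-4 mol
From the 2:1 ratio, n(Cu2+) in the aliquot = 2/1 × 6.55 × 10^-4 = 1.31 × 10^-3 mol
[Cu2+] = 1.31 × 10^-3 / 0.0103 = 0.127 mol/L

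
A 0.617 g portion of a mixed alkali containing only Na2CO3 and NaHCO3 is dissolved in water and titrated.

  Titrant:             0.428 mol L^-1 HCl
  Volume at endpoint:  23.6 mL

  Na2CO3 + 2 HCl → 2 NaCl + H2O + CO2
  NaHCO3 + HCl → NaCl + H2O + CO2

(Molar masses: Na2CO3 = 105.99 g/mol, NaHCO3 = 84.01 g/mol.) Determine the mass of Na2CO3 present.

0.396 g

n(HCl) = 0.0236 × 0.428 = 0.0101 mol
Let x = n(Na2CO3), y = n(NaHCO3).
Titrant: 2x + 1y = 0.0101;  mass: 105.99x + 84.01y = 0.617
Solving, x = 3.73 × 10^-3 mol, y = 2.63 × 10^-3 mol
mass of Na2CO3 = 3.73 × 10^-3 × 105.99 = 0.396 g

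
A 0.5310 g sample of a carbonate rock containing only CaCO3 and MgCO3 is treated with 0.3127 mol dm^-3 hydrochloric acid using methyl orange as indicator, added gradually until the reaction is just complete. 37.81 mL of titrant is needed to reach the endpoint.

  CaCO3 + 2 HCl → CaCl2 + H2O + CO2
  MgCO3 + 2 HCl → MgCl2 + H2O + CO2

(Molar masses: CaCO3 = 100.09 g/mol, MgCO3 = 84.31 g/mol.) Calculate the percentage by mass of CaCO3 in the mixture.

n(HCl) = 0.03781 × 0.3127 = 0.01182 mol
Let x = n(CaCO3), y = n(MgCO3).
Titrant: 2x + 2y = 0.01182;  mass: 100.09x + 84.31y = 0.5310
Solving, x = 2.065 × 10^-3 mol, y = 3.846 × 10^-3 mol
mass of CaCO3 = 2.065 × 10^-3 × 100.09 = 0.2067 g
% CaCO3 = 0.2067 / 0.5310 × 100 = 38.93 %

38.93 %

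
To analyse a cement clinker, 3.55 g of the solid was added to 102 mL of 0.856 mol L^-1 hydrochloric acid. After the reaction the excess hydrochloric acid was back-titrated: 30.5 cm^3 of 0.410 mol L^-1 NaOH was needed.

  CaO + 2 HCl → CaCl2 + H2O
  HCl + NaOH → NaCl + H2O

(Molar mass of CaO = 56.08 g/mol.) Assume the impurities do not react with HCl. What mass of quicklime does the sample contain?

2.10 g

n(HCl) added = 0.102 × 0.856 = 0.0873 mol
n(NaOH) used in back-titration = 0.0305 × 0.410 = 0.0125 mol
n(HCl) left over = 0.0125 mol (1:1 ratio)
n(HCl) consumed by analyte = 0.0873 − 0.0125 = 0.0748 mol
From the 1:2 ratio, n(CaO) = 1/2 × 0.0748 = 0.0374 mol
mass of CaO = 0.0374 × 56.08 = 2.10 g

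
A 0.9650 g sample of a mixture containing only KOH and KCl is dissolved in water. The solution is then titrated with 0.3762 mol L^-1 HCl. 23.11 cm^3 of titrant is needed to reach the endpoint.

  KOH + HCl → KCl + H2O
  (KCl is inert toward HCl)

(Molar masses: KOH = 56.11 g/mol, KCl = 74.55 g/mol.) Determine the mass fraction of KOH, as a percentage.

n(HCl) = 0.02311 × 0.3762 = 8.694 × 10^-3 mol
Let x = n(KOH), y = n(KCl).
Titrant: 1x = 8.694 × 10^-3;  mass: 56.11x + 74.55y = 0.9650
Solving, x = 8.694 × 10^-3 mol, y = 6.401 × 10^-3 mol
mass of KOH = 8.694 × 10^-3 × 56.11 = 0.4878 g
% KOH = 0.4878 / 0.9650 × 100 = 50.55 %

50.55 %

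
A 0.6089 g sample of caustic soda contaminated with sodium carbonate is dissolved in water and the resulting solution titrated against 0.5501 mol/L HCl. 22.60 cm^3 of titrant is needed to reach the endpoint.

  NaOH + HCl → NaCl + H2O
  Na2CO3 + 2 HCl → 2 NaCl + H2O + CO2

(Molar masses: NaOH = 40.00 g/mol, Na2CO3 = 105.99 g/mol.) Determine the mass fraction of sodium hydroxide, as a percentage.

25.25 %

n(HCl) = 0.02260 × 0.5501 = 0.01243 mol
Let x = n(NaOH), y = n(Na2CO3).
Titrant: 1x + 2y = 0.01243;  mass: 40.00x + 105.99y = 0.6089
Solving, x = 3.844 × 10^-3 mol, y = 4.294 × 10^-3 mol
mass of NaOH = 3.844 × 10^-3 × 40.00 = 0.1537 g
% NaOH = 0.1537 / 0.6089 × 100 = 25.25 %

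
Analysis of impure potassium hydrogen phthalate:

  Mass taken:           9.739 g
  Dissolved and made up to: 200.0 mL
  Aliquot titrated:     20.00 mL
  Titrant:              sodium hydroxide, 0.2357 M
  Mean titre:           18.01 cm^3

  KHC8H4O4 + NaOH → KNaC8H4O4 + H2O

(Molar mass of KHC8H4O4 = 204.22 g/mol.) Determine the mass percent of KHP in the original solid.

89.01 %

n(NaOH) per titration = 0.01801 × 0.2357 = 4.245 × 10^-3 mol
n(KHC8H4O4) in each aliquot = 4.245 × 10^-3 mol (1:1 ratio)
n(KHC8H4O4) in the whole flask = 4.245 × 10^-3 × 200.0/20.00 = 0.04245 mol
mass of KHC8H4O4 = 0.04245 × 204.22 = 8.669 g
% KHC8H4O4 = 8.669 / 9.739 × 100 = 89.01 %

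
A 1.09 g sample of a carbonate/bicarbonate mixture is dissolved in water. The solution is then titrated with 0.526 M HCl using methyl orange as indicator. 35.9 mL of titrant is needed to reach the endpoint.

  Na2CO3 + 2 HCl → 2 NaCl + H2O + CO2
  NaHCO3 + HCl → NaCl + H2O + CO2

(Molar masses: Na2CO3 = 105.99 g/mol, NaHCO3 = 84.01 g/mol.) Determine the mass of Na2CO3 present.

0.848 g

n(HCl) = 0.0359 × 0.526 = 0.0189 mol
Let x = n(Na2CO3), y = n(NaHCO3).
Titrant: 2x + 1y = 0.0189;  mass: 105.99x + 84.01y = 1.09
Solving, x = 8.00 × 10^-3 mol, y = 2.88 × 10^-3 mol
mass of Na2CO3 = 8.00 × 10^-3 × 105.99 = 0.848 g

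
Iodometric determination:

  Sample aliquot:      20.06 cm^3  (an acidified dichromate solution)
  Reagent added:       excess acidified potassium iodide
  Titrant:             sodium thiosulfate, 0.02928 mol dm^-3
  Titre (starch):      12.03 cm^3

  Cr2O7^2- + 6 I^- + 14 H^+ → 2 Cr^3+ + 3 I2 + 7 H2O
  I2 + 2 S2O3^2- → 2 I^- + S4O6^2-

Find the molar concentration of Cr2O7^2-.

0.002927 mol/L

n(S2O3^2-) = 0.01203 × 0.02928 = 3.522 × 10^-4 mol
n(I2) = n(S2O3^2-)/2 = 1.761 × 10^-4 mol
From the 1:3 ratio, n(Cr2O7^2-) in the aliquot = 1/3 × 1.761 × 10^-4 = 5.871 × 10^-5 mol
[Cr2O7^2-] = 5.871 × 10^-5 / 0.02006 = 0.002927 mol/L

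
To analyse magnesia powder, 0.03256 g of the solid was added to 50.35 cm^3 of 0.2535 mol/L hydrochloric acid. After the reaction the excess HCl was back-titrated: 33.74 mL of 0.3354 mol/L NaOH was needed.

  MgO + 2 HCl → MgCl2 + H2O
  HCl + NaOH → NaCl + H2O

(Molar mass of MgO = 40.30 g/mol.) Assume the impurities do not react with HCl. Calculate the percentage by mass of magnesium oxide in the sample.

n(HCl) added = 0.05035 × 0.2535 = 0.01276 mol
n(NaOH) used in back-titration = 0.03374 × 0.3354 = 0.01132 mol
n(HCl) left over = 0.01132 mol (1:1 ratio)
n(HCl) consumed by analyte = 0.01276 − 0.01132 = 1.447 × 10^-3 mol
From the 1:2 ratio, n(MgO) = 1/2 × 1.447 × 10^-3 = 7.237 × 10^-4 mol
mass of MgO = 7.237 × 10^-4 × 40.30 = 0.02916 g
% MgO = 0.02916 / 0.03256 × 100 = 89.57 %

89.57 %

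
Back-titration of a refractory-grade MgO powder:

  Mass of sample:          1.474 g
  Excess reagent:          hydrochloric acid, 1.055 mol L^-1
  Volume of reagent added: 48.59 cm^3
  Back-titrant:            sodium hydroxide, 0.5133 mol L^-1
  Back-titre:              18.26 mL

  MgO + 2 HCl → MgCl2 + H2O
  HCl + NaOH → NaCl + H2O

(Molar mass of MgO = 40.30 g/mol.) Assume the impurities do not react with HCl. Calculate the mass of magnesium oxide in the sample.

n(HCl) added = 0.04859 × 1.055 = 0.05126 mol
n(NaOH) used in back-titration = 0.01826 × 0.5133 = 9.373 × 10^-3 mol
n(HCl) left over = 9.373 × 10^-3 mol (1:1 ratio)
n(HCl) consumed by analyte = 0.05126 − 9.373 × 10^-3 = 0.04189 mol
From the 1:2 ratio, n(MgO) = 1/2 × 0.04189 = 0.02094 mol
mass of MgO = 0.02094 × 40.30 = 0.8441 g

0.8441 g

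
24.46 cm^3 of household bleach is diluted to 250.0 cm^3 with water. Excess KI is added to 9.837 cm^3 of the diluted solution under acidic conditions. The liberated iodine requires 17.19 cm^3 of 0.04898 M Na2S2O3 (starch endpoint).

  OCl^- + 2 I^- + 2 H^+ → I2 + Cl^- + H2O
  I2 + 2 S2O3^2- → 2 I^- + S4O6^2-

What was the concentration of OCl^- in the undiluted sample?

0.4374 M

n(S2O3^2-) = 0.01719 × 0.04898 = 8.420 × 10^-4 mol
n(I2) = n(S2O3^2-)/2 = 4.210 × 10^-4 mol
n(OCl^-) in the aliquot = 4.210 × 10^-4 mol (1:1 ratio)
[OCl^-]_dilute = 4.210 × 10^-4 / 0.009837 = 0.04280 mol/L
[OCl^-]_original = 0.04280 × 250.0/24.46 = 0.4374 mol/L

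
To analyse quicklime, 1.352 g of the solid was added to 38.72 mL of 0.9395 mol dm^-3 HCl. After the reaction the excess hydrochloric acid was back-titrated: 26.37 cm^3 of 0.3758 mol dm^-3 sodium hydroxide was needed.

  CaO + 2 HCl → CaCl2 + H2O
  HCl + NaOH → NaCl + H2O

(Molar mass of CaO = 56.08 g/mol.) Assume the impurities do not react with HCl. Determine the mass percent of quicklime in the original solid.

n(HCl) added = 0.03872 × 0.9395 = 0.03638 mol
n(NaOH) used in back-titration = 0.02637 × 0.3758 = 9.910 × 10^-3 mol
n(HCl) left over = 9.910 × 10^-3 mol (1:1 ratio)
n(HCl) consumed by analyte = 0.03638 − 9.910 × 10^-3 = 0.02647 mol
From the 1:2 ratio, n(CaO) = 1/2 × 0.02647 = 0.01323 mol
mass of CaO = 0.01323 × 56.08 = 0.7422 g
% CaO = 0.7422 / 1.352 × 100 = 54.89 %

54.89 %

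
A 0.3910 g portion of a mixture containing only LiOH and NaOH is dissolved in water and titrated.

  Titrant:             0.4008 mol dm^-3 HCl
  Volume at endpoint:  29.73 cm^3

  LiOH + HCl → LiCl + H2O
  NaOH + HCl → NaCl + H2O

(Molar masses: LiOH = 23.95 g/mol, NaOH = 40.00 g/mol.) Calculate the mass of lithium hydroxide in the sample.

0.1278 g

n(HCl) = 0.02973 × 0.4008 = 0.01192 mol
Let x = n(LiOH), y = n(NaOH).
Titrant: 1x + 1y = 0.01192;  mass: 23.95x + 40.00y = 0.3910
Solving, x = 5.335 × 10^-3 mol, y = 6.580 × 10^-3 mol
mass of LiOH = 5.335 × 10^-3 × 23.95 = 0.1278 g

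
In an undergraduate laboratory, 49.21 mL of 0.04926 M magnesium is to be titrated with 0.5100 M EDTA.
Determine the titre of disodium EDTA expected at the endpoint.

Mg^2+ + EDTA^4- → [Mg(EDTA)]^2-
n(Mg2+) = 0.04921 L × 0.04926 mol/L = 2.424 × 10^-3 mol
n(EDTA) = 2.424 × 10^-3 mol (1:1 stoichiometry)
V(EDTA) = 2.424 × 10^-3 mol / 0.5100 mol/L = 0.004753 L = 4.753 mL

4.753 mL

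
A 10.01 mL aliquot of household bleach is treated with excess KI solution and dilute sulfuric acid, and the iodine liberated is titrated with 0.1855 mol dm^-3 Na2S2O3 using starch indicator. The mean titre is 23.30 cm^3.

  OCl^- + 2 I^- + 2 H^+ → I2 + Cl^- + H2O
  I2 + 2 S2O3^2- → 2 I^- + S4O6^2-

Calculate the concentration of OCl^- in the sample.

0.2159 mol/L

n(S2O3^2-) = 0.02330 × 0.1855 = 4.322 × 10^-3 mol
n(I2) = n(S2O3^2-)/2 = 2.161 × 10^-3 mol
n(OCl^-) in the aliquot = 2.161 × 10^-3 mol (1:1 ratio)
[OCl^-] = 2.161 × 10^-3 / 0.01001 = 0.2159 mol/L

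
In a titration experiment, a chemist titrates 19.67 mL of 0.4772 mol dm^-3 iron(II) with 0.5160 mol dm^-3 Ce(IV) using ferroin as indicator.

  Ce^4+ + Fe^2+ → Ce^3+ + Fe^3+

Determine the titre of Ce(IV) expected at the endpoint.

n(Fe2+) = 0.01967 L × 0.4772 mol/L = 9.387 × 10^-3 mol
n(Ce4+) = 9.387 × 10^-3 mol (1:1 stoichiometry)
V(Ce4+) = 9.387 × 10^-3 mol / 0.5160 mol/L = 0.01819 L = 18.19 mL

18.19 mL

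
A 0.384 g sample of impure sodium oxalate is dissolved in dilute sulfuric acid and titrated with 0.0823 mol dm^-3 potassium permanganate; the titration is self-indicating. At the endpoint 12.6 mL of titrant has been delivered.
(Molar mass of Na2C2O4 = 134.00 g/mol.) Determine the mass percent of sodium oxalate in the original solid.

2 MnO4^- + 5 C2O4^2- + 16 H^+ → 2 Mn^2+ + 10 CO2 + 8 H2O
n(KMnO4) = 0.0126 L × 0.0823 mol/L = 1.04 × 10^-3 mol
From the 5:2 ratio, n(Na2C2O4) = 5/2 × 1.04 × 10^-3 = 2.59 × 10^-3 mol
mass of Na2C2O4 = 2.59 × 10^-3 × 134.00 g/mol = 0.347 g
% Na2C2O4 = 0.347 / 0.384 × 100 = 90.5 %

90.5 %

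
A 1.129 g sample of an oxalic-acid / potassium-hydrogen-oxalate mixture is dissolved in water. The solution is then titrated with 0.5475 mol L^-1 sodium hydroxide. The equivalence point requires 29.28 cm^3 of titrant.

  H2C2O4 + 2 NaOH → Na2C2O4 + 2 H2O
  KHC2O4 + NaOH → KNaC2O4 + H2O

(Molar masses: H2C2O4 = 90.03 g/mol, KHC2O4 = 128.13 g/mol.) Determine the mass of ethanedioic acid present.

n(NaOH) = 0.02928 × 0.5475 = 0.01603 mol
Let x = n(H2C2O4), y = n(KHC2O4).
Titrant: 2x + 1y = 0.01603;  mass: 90.03x + 128.13y = 1.129
Solving, x = 5.565 × 10^-3 mol, y = 4.901 × 10^-3 mol
mass of H2C2O4 = 5.565 × 10^-3 × 90.03 = 0.5010 g

0.5010 g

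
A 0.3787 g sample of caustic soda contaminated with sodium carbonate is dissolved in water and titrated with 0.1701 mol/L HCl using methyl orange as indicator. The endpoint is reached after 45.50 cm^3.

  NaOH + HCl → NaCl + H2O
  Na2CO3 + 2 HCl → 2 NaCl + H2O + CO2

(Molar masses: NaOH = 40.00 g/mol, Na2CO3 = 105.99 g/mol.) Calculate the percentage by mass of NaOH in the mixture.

25.57 %

n(HCl) = 0.04550 × 0.1701 = 7.740 × 10^-3 mol
Let x = n(NaOH), y = n(Na2CO3).
Titrant: 1x + 2y = 7.740 × 10^-3;  mass: 40.00x + 105.99y = 0.3787
Solving, x = 2.421 × 10^-3 mol, y = 2.659 × 10^-3 mol
mass of NaOH = 2.421 × 10^-3 × 40.00 = 0.09683 g
% NaOH = 0.09683 / 0.3787 × 100 = 25.57 %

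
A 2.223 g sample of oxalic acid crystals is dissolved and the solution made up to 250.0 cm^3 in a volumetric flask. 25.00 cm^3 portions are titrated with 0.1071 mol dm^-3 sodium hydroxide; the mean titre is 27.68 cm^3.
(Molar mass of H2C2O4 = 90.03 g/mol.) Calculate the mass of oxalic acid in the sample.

1.334 g

H2C2O4 + 2 NaOH → Na2C2O4 + 2 H2O
n(NaOH) per titration = 0.02768 × 0.1071 = 2.965 × 10^-3 mol
From the 1:2 ratio, n(H2C2O4) in each aliquot = 1/2 × 2.965 × 10^-3 = 1.482 × 10^-3 mol
n(H2C2O4) in the whole flask = 1.482 × 10^-3 × 250.0/25.00 = 0.01482 mol
mass of H2C2O4 = 0.01482 × 90.03 = 1.334 g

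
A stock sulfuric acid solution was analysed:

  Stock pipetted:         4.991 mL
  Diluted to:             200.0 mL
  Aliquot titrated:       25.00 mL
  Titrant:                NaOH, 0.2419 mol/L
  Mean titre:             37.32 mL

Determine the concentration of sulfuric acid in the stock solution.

H2SO4 + 2 NaOH → Na2SO4 + 2 H2O
n(NaOH) = 0.03732 × 0.2419 = 9.028 × 10^-3 mol
From the 1:2 ratio, n(H2SO4) in the aliquot = 1/2 × 9.028 × 10^-3 = 4.514 × 10^-3 mol
[H2SO4]_dilute = 4.514 × 10^-3 / 0.02500 = 0.1806 mol/L
Dilution factor = 200.0 / 4.991 = 40.07
[H2SO4]_stock = 0.1806 × 40.07 = 7.235 mol/L

7.235 mol/L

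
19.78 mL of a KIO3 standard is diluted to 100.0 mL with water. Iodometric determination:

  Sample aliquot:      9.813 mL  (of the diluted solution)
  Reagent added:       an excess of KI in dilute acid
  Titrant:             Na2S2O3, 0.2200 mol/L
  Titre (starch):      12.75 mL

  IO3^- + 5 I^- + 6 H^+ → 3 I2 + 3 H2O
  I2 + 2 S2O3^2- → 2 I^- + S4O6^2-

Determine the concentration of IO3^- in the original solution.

n(S2O3^2-) = 0.01275 × 0.2200 = 2.805 × 10^-3 mol
n(I2) = n(S2O3^2-)/2 = 1.403 × 10^-3 mol
From the 1:3 ratio, n(IO3^-) in the aliquot = 1/3 × 1.403 × 10^-3 = 4.675 × 10^-4 mol
[IO3^-]_dilute = 4.675 × 10^-4 / 0.009813 = 0.04764 mol/L
[IO3^-]_original = 0.04764 × 100.0/19.78 = 0.2409 mol/L

0.2409 mol/L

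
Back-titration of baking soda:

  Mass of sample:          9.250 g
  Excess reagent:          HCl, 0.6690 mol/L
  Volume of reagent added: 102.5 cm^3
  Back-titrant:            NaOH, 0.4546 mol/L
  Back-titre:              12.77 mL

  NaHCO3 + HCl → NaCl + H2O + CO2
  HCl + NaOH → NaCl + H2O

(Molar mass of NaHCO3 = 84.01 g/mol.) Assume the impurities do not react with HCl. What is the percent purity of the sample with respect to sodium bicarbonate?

n(HCl) added = 0.1025 × 0.6690 = 0.06857 mol
n(NaOH) used in back-titration = 0.01277 × 0.4546 = 5.805 × 10^-3 mol
n(HCl) left over = 5.805 × 10^-3 mol (1:1 ratio)
n(HCl) consumed by analyte = 0.06857 − 5.805 × 10^-3 = 0.06277 mol
n(NaHCO3) = 0.06277 mol (1:1 ratio)
mass of NaHCO3 = 0.06277 × 84.01 = 5.273 g
% NaHCO3 = 5.273 / 9.250 × 100 = 57.01 %

57.01 %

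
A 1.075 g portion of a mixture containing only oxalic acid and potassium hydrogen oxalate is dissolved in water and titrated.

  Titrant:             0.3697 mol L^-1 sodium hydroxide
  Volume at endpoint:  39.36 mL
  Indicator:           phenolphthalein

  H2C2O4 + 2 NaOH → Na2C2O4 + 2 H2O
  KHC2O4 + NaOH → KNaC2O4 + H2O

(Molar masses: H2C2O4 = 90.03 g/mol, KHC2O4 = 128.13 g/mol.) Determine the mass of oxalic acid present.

n(NaOH) = 0.03936 × 0.3697 = 0.01455 mol
Let x = n(H2C2O4), y = n(KHC2O4).
Titrant: 2x + 1y = 0.01455;  mass: 90.03x + 128.13y = 1.075
Solving, x = 4.749 × 10^-3 mol, y = 5.053 × 10^-3 mol
mass of H2C2O4 = 4.749 × 10^-3 × 90.03 = 0.4276 g

0.4276 g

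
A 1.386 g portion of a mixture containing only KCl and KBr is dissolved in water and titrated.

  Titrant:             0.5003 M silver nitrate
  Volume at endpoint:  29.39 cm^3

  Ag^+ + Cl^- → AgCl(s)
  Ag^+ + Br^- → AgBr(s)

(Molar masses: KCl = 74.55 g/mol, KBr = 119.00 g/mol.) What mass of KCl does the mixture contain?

n(AgNO3) = 0.02939 × 0.5003 = 0.01470 mol
Let x = n(KCl), y = n(KBr).
Titrant: 1x + 1y = 0.01470;  mass: 74.55x + 119.00y = 1.386
Solving, x = 8.183 × 10^-3 mol, y = 6.520 × 10^-3 mol
mass of KCl = 8.183 × 10^-3 × 74.55 = 0.6101 g

0.6101 g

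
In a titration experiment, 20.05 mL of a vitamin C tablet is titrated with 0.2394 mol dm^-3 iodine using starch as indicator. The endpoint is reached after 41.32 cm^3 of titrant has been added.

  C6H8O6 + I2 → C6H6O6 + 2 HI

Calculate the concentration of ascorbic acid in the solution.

0.4934 mol/L

n(I2) = 0.04132 L × 0.2394 mol/L = 9.892 × 10^-3 mol
n(C6H8O6) = 9.892 × 10^-3 mol (1:1 mole ratio)
[C6H8O6] = 9.892 × 10^-3 mol / 0.02005 L = 0.4934 mol/L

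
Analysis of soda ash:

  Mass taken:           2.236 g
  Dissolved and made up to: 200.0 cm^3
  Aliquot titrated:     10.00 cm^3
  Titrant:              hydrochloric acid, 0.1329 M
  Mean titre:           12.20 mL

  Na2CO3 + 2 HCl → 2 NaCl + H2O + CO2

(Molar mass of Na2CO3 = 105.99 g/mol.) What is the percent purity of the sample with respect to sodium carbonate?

76.86 %

n(HCl) per titration = 0.01220 × 0.1329 = 1.621 × 10^-3 mol
From the 1:2 ratio, n(Na2CO3) in each aliquot = 1/2 × 1.621 × 10^-3 = 8.107 × 10^-4 mol
n(Na2CO3) in the whole flask = 8.107 × 10^-4 × 200.0/10.00 = 0.01621 mol
mass of Na2CO3 = 0.01621 × 105.99 = 1.719 g
% Na2CO3 = 1.719 / 2.236 × 100 = 76.86 %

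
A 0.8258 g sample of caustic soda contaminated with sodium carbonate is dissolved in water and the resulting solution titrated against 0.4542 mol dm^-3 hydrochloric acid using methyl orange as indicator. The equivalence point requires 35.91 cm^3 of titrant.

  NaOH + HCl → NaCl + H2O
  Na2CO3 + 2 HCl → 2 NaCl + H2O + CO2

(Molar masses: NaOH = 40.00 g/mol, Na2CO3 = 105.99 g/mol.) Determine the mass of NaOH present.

0.1187 g

n(HCl) = 0.03591 × 0.4542 = 0.01631 mol
Let x = n(NaOH), y = n(Na2CO3).
Titrant: 1x + 2y = 0.01631;  mass: 40.00x + 105.99y = 0.8258
Solving, x = 2.968 × 10^-3 mol, y = 6.671 × 10^-3 mol
mass of NaOH = 2.968 × 10^-3 × 40.00 = 0.1187 g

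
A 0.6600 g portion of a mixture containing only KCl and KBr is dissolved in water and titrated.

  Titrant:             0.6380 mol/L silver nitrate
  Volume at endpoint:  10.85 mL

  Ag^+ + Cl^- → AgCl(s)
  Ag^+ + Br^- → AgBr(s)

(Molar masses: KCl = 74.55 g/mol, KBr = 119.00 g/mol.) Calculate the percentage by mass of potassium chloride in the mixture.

n(AgNO3) = 0.01085 × 0.6380 = 6.922 × 10^-3 mol
Let x = n(KCl), y = n(KBr).
Titrant: 1x + 1y = 6.922 × 10^-3;  mass: 74.55x + 119.00y = 0.6600
Solving, x = 3.684 × 10^-3 mol, y = 3.238 × 10^-3 mol
mass of KCl = 3.684 × 10^-3 × 74.55 = 0.2746 g
% KCl = 0.2746 / 0.6600 × 100 = 41.61 %

41.61 %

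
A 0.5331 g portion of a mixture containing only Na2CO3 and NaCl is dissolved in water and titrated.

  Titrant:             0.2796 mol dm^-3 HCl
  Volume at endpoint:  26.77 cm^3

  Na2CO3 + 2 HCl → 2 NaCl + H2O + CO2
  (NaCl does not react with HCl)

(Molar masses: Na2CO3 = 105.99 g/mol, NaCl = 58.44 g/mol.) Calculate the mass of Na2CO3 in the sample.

0.3967 g

n(HCl) = 0.02677 × 0.2796 = 7.485 × 10^-3 mol
Let x = n(Na2CO3), y = n(NaCl).
Titrant: 2x = 7.485 × 10^-3;  mass: 105.99x + 58.44y = 0.5331
Solving, x = 3.742 × 10^-3 mol, y = 2.335 × 10^-3 mol
mass of Na2CO3 = 3.742 × 10^-3 × 105.99 = 0.3967 g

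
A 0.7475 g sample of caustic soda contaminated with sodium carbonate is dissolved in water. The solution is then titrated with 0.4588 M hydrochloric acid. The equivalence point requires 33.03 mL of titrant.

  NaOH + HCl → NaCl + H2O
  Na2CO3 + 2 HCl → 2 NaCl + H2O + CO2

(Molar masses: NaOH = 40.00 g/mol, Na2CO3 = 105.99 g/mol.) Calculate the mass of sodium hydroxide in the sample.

n(HCl) = 0.03303 × 0.4588 = 0.01515 mol
Let x = n(NaOH), y = n(Na2CO3).
Titrant: 1x + 2y = 0.01515;  mass: 40.00x + 105.99y = 0.7475
Solving, x = 4.278 × 10^-3 mol, y = 5.438 × 10^-3 mol
mass of NaOH = 4.278 × 10^-3 × 40.00 = 0.1711 g

0.1711 g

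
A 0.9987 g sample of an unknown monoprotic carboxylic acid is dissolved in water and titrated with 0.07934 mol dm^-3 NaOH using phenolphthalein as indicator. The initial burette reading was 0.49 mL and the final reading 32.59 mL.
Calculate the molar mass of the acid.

n(NaOH) = 0.03210 L × 0.07934 mol/L = 2.547 × 10^-3 mol
n(HA) = 2.547 × 10^-3 mol (1:1 ratio)
M = m / n = 0.9987 g / 2.547 × 10^-3 mol = 392.1 g/mol

392.1 g/mol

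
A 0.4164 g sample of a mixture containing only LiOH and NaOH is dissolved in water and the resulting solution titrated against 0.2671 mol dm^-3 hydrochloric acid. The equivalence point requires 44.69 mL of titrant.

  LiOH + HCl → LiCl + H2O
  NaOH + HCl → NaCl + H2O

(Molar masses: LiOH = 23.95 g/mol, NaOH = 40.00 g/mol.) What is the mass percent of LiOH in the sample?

n(HCl) = 0.04469 × 0.2671 = 0.01194 mol
Let x = n(LiOH), y = n(NaOH).
Titrant: 1x + 1y = 0.01194;  mass: 23.95x + 40.00y = 0.4164
Solving, x = 3.805 × 10^-3 mol, y = 8.132 × 10^-3 mol
mass of LiOH = 3.805 × 10^-3 × 23.95 = 0.09113 g
% LiOH = 0.09113 / 0.4164 × 100 = 21.88 %

21.88 %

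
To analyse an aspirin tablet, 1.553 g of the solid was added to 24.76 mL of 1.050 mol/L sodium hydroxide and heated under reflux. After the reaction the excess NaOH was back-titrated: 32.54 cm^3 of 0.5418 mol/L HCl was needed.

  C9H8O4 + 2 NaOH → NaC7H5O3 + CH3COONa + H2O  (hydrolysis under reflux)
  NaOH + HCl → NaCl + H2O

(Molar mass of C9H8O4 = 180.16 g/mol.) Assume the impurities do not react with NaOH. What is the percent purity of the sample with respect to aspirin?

48.54 %

n(NaOH) added = 0.02476 × 1.050 = 0.02600 mol
n(HCl) used in back-titration = 0.03254 × 0.5418 = 0.01763 mol
n(NaOH) left over = 0.01763 mol (1:1 ratio)
n(NaOH) consumed by analyte = 0.02600 − 0.01763 = 8.368 × 10^-3 mol
From the 1:2 ratio, n(C9H8O4) = 1/2 × 8.368 × 10^-3 = 4.184 × 10^-3 mol
mass of C9H8O4 = 4.184 × 10^-3 × 180.16 = 0.7538 g
% C9H8O4 = 0.7538 / 1.553 × 100 = 48.54 %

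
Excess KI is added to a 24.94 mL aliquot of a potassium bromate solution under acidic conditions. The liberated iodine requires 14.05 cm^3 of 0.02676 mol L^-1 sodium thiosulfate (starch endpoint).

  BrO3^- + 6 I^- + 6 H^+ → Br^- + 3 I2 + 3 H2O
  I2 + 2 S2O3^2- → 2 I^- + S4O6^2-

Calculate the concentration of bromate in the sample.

0.002513 mol/L

n(S2O3^2-) = 0.01405 × 0.02676 = 3.760 × 10^-4 mol
n(I2) = n(S2O3^2-)/2 = 1.880 × 10^-4 mol
From the 1:3 ratio, n(BrO3^-) in the aliquot = 1/3 × 1.880 × 10^-4 = 6.266 × 10^-5 mol
[BrO3^-] = 6.266 × 10^-5 / 0.02494 = 0.002513 mol/L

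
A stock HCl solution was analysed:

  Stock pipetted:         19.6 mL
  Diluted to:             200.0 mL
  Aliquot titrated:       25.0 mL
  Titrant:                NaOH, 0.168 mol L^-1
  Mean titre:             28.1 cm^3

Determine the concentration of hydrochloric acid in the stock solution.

HCl + NaOH → NaCl + H2O
n(NaOH) = 0.0281 × 0.168 = 4.72 × 10^-3 mol
n(HCl) in the aliquot = 4.72 × 10^-3 mol (1:1 ratio)
[HCl]_dilute = 4.72 × 10^-3 / 0.0250 = 0.189 mol/L
Dilution factor = 200.0 / 19.6 = 10.20
[HCl]_stock = 0.189 × 10.20 = 1.93 mol/L

1.93 mol/L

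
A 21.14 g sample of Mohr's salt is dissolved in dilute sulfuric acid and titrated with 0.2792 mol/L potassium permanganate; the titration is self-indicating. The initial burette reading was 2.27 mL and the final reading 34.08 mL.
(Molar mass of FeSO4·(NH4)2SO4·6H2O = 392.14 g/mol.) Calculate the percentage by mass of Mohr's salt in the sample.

MnO4^- + 5 Fe^2+ + 8 H^+ → Mn^2+ + 5 Fe^3+ + 4 H2O
n(KMnO4) = 0.03181 L × 0.2792 mol/L = 8.881 × 10^-3 mol
From the 5:1 ratio, n(FeSO4·(NH4)2SO4·6H2O) = 5/1 × 8.881 × 10^-3 = 0.04441 mol
mass of FeSO4·(NH4)2SO4·6H2O = 0.04441 × 392.14 g/mol = 17.41 g
% FeSO4·(NH4)2SO4·6H2O = 17.41 / 21.14 × 100 = 82.37 %

82.37 %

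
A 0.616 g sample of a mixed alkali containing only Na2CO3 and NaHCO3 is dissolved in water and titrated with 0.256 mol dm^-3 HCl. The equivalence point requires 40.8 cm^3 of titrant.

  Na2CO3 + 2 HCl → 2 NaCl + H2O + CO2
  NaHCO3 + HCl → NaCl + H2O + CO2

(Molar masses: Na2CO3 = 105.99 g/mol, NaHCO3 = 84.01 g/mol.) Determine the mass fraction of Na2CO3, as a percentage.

72.5 %

n(HCl) = 0.0408 × 0.256 = 0.0104 mol
Let x = n(Na2CO3), y = n(NaHCO3).
Titrant: 2x + 1y = 0.0104;  mass: 105.99x + 84.01y = 0.616
Solving, x = 4.22 × 10^-3 mol, y = 2.01 × 10^-3 mol
mass of Na2CO3 = 4.22 × 10^-3 × 105.99 = 0.447 g
% Na2CO3 = 0.447 / 0.616 × 100 = 72.5 %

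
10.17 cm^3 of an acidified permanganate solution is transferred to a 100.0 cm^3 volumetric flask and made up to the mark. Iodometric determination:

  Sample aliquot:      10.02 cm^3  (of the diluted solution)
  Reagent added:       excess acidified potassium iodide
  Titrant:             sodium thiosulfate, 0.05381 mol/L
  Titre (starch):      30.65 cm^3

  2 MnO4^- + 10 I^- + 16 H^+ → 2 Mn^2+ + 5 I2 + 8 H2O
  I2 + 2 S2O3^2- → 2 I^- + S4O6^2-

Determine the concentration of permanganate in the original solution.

n(S2O3^2-) = 0.03065 × 0.05381 = 1.649 × 10^-3 mol
n(I2) = n(S2O3^2-)/2 = 8.246 × 10^-4 mol
From the 2:5 ratio, n(MnO4^-) in the aliquot = 2/5 × 8.246 × 10^-4 = 3.299 × 10^-4 mol
[MnO4^-]_dilute = 3.299 × 10^-4 / 0.01002 = 0.03292 mol/L
[MnO4^-]_original = 0.03292 × 100.0/10.17 = 0.3237 mol/L

0.3237 mol/L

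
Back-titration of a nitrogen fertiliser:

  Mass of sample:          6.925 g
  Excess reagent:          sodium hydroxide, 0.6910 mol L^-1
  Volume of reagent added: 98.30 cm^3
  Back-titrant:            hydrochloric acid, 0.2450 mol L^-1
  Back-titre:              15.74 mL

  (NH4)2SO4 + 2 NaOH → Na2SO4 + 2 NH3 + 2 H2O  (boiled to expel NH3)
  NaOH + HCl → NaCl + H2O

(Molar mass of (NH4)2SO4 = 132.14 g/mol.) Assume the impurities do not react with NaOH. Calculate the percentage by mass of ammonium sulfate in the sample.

61.13 %

n(NaOH) added = 0.09830 × 0.6910 = 0.06793 mol
n(HCl) used in back-titration = 0.01574 × 0.2450 = 3.856 × 10^-3 mol
n(NaOH) left over = 3.856 × 10^-3 mol (1:1 ratio)
n(NaOH) consumed by analyte = 0.06793 − 3.856 × 10^-3 = 0.06407 mol
From the 1:2 ratio, n((NH4)2SO4) = 1/2 × 0.06407 = 0.03203 mol
mass of (NH4)2SO4 = 0.03203 × 132.14 = 4.233 g
% (NH4)2SO4 = 4.233 / 6.925 × 100 = 61.13 %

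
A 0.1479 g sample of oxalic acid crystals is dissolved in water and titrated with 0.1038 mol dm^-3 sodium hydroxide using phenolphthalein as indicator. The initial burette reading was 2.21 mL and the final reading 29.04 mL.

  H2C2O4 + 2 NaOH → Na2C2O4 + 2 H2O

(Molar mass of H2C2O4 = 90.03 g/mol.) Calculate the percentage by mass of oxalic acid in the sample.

84.76 %

n(NaOH) = 0.02683 L × 0.1038 mol/L = 2.785 × 10^-3 mol
From the 1:2 ratio, n(H2C2O4) = 1/2 × 2.785 × 10^-3 = 1.392 × 10^-3 mol
mass of H2C2O4 = 1.392 × 10^-3 × 90.03 g/mol = 0.1254 g
% H2C2O4 = 0.1254 / 0.1479 × 100 = 84.76 %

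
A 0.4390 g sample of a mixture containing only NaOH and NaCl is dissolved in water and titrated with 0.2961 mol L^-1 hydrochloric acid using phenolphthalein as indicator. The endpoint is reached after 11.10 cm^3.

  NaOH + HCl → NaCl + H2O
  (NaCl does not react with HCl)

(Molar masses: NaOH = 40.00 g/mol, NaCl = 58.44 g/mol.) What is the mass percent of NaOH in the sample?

29.95 %

n(HCl) = 0.01110 × 0.2961 = 3.287 × 10^-3 mol
Let x = n(NaOH), y = n(NaCl).
Titrant: 1x = 3.287 × 10^-3;  mass: 40.00x + 58.44y = 0.4390
Solving, x = 3.287 × 10^-3 mol, y = 5.262 × 10^-3 mol
mass of NaOH = 3.287 × 10^-3 × 40.00 = 0.1315 g
% NaOH = 0.1315 / 0.4390 × 100 = 29.95 %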